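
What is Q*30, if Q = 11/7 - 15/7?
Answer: -120/7 ≈ -17.143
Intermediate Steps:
Q = -4/7 (Q = 11*(⅐) - 15*⅐ = 11/7 - 15/7 = -4/7 ≈ -0.57143)
Q*30 = -4/7*30 = -120/7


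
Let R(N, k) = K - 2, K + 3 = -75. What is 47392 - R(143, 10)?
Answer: 47472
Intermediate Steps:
K = -78 (K = -3 - 75 = -78)
R(N, k) = -80 (R(N, k) = -78 - 2 = -80)
47392 - R(143, 10) = 47392 - 1*(-80) = 47392 + 80 = 47472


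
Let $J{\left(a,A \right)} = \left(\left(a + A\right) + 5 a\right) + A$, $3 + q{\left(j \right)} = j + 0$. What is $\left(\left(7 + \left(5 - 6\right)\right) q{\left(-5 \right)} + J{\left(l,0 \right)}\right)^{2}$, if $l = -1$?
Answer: $2916$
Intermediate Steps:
$q{\left(j \right)} = -3 + j$ ($q{\left(j \right)} = -3 + \left(j + 0\right) = -3 + j$)
$J{\left(a,A \right)} = 2 A + 6 a$ ($J{\left(a,A \right)} = \left(\left(A + a\right) + 5 a\right) + A = \left(A + 6 a\right) + A = 2 A + 6 a$)
$\left(\left(7 + \left(5 - 6\right)\right) q{\left(-5 \right)} + J{\left(l,0 \right)}\right)^{2} = \left(\left(7 + \left(5 - 6\right)\right) \left(-3 - 5\right) + \left(2 \cdot 0 + 6 \left(-1\right)\right)\right)^{2} = \left(\left(7 + \left(5 - 6\right)\right) \left(-8\right) + \left(0 - 6\right)\right)^{2} = \left(\left(7 - 1\right) \left(-8\right) - 6\right)^{2} = \left(6 \left(-8\right) - 6\right)^{2} = \left(-48 - 6\right)^{2} = \left(-54\right)^{2} = 2916$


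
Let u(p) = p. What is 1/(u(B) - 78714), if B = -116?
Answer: -1/78830 ≈ -1.2686e-5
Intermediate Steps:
1/(u(B) - 78714) = 1/(-116 - 78714) = 1/(-78830) = -1/78830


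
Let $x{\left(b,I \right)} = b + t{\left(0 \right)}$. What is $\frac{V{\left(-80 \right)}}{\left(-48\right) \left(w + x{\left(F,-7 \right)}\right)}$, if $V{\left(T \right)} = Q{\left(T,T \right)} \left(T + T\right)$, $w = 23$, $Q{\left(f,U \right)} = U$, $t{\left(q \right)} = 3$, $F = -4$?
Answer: $- \frac{400}{33} \approx -12.121$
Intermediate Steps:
$x{\left(b,I \right)} = 3 + b$ ($x{\left(b,I \right)} = b + 3 = 3 + b$)
$V{\left(T \right)} = 2 T^{2}$ ($V{\left(T \right)} = T \left(T + T\right) = T 2 T = 2 T^{2}$)
$\frac{V{\left(-80 \right)}}{\left(-48\right) \left(w + x{\left(F,-7 \right)}\right)} = \frac{2 \left(-80\right)^{2}}{\left(-48\right) \left(23 + \left(3 - 4\right)\right)} = \frac{2 \cdot 6400}{\left(-48\right) \left(23 - 1\right)} = \frac{12800}{\left(-48\right) 22} = \frac{12800}{-1056} = 12800 \left(- \frac{1}{1056}\right) = - \frac{400}{33}$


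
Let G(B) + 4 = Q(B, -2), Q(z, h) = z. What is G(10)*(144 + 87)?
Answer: 1386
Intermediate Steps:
G(B) = -4 + B
G(10)*(144 + 87) = (-4 + 10)*(144 + 87) = 6*231 = 1386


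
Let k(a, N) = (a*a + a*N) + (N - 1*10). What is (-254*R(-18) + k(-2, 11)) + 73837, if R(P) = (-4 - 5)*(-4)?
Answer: 64676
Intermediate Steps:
k(a, N) = -10 + N + a² + N*a (k(a, N) = (a² + N*a) + (N - 10) = (a² + N*a) + (-10 + N) = -10 + N + a² + N*a)
R(P) = 36 (R(P) = -9*(-4) = 36)
(-254*R(-18) + k(-2, 11)) + 73837 = (-254*36 + (-10 + 11 + (-2)² + 11*(-2))) + 73837 = (-9144 + (-10 + 11 + 4 - 22)) + 73837 = (-9144 - 17) + 73837 = -9161 + 73837 = 64676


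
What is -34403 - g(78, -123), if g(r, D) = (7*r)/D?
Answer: -1410341/41 ≈ -34399.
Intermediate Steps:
g(r, D) = 7*r/D
-34403 - g(78, -123) = -34403 - 7*78/(-123) = -34403 - 7*78*(-1)/123 = -34403 - 1*(-182/41) = -34403 + 182/41 = -1410341/41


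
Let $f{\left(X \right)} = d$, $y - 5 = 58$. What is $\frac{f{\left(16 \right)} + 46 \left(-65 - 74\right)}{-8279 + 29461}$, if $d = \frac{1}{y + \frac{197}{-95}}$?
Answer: $- \frac{5286911}{17514488} \approx -0.30186$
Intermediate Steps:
$y = 63$ ($y = 5 + 58 = 63$)
$d = \frac{95}{5788}$ ($d = \frac{1}{63 + \frac{197}{-95}} = \frac{1}{63 + 197 \left(- \frac{1}{95}\right)} = \frac{1}{63 - \frac{197}{95}} = \frac{1}{\frac{5788}{95}} = \frac{95}{5788} \approx 0.016413$)
$f{\left(X \right)} = \frac{95}{5788}$
$\frac{f{\left(16 \right)} + 46 \left(-65 - 74\right)}{-8279 + 29461} = \frac{\frac{95}{5788} + 46 \left(-65 - 74\right)}{-8279 + 29461} = \frac{\frac{95}{5788} + 46 \left(-139\right)}{21182} = \left(\frac{95}{5788} - 6394\right) \frac{1}{21182} = \left(- \frac{37008377}{5788}\right) \frac{1}{21182} = - \frac{5286911}{17514488}$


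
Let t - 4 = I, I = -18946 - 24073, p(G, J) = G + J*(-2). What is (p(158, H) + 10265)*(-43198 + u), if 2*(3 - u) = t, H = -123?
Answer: -462767875/2 ≈ -2.3138e+8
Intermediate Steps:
p(G, J) = G - 2*J
I = -43019
t = -43015 (t = 4 - 43019 = -43015)
u = 43021/2 (u = 3 - ½*(-43015) = 3 + 43015/2 = 43021/2 ≈ 21511.)
(p(158, H) + 10265)*(-43198 + u) = ((158 - 2*(-123)) + 10265)*(-43198 + 43021/2) = ((158 + 246) + 10265)*(-43375/2) = (404 + 10265)*(-43375/2) = 10669*(-43375/2) = -462767875/2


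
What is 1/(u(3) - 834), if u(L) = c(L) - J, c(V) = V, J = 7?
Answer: -1/838 ≈ -0.0011933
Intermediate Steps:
u(L) = -7 + L (u(L) = L - 1*7 = L - 7 = -7 + L)
1/(u(3) - 834) = 1/((-7 + 3) - 834) = 1/(-4 - 834) = 1/(-838) = -1/838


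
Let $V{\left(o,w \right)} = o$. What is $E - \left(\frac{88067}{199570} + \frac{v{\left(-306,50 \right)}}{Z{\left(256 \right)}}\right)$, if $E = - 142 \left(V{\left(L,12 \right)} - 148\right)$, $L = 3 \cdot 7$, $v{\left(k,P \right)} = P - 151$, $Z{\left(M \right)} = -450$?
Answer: $\frac{11567933102}{641475} \approx 18033.0$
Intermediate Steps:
$v{\left(k,P \right)} = -151 + P$ ($v{\left(k,P \right)} = P - 151 = -151 + P$)
$L = 21$
$E = 18034$ ($E = - 142 \left(21 - 148\right) = \left(-142\right) \left(-127\right) = 18034$)
$E - \left(\frac{88067}{199570} + \frac{v{\left(-306,50 \right)}}{Z{\left(256 \right)}}\right) = 18034 - \left(\frac{88067}{199570} + \frac{-151 + 50}{-450}\right) = 18034 - \left(88067 \cdot \frac{1}{199570} - - \frac{101}{450}\right) = 18034 - \left(\frac{12581}{28510} + \frac{101}{450}\right) = 18034 - \frac{427048}{641475} = \frac{11567933102}{641475}$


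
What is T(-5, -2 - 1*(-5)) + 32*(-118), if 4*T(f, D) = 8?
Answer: -3774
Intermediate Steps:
T(f, D) = 2 (T(f, D) = (1/4)*8 = 2)
T(-5, -2 - 1*(-5)) + 32*(-118) = 2 + 32*(-118) = 2 - 3776 = -3774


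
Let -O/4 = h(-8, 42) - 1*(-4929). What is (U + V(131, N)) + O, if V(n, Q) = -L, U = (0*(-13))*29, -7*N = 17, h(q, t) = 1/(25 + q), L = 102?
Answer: -336910/17 ≈ -19818.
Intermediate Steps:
N = -17/7 (N = -1/7*17 = -17/7 ≈ -2.4286)
U = 0 (U = 0*29 = 0)
V(n, Q) = -102 (V(n, Q) = -1*102 = -102)
O = -335176/17 (O = -4*(1/(25 - 8) - 1*(-4929)) = -4*(1/17 + 4929) = -4*83794/17 = -335176/17 ≈ -19716.)
(U + V(131, N)) + O = (0 - 102) - 335176/17 = -102 - 335176/17 = -336910/17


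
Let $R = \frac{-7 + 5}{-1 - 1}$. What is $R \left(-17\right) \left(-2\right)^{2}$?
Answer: $-68$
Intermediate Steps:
$R = 1$ ($R = - \frac{2}{-2} = \left(-2\right) \left(- \frac{1}{2}\right) = 1$)
$R \left(-17\right) \left(-2\right)^{2} = 1 \left(-17\right) \left(-2\right)^{2} = \left(-17\right) 4 = -68$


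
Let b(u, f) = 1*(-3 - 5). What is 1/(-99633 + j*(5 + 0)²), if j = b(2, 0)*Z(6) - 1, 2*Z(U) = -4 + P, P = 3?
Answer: -1/99558 ≈ -1.0044e-5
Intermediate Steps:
b(u, f) = -8 (b(u, f) = 1*(-8) = -8)
Z(U) = -½ (Z(U) = (-4 + 3)/2 = (½)*(-1) = -½)
j = 3 (j = -8*(-½) - 1 = 4 - 1 = 3)
1/(-99633 + j*(5 + 0)²) = 1/(-99633 + 3*(5 + 0)²) = 1/(-99633 + 3*5²) = 1/(-99633 + 3*25) = 1/(-99633 + 75) = 1/(-99558) = -1/99558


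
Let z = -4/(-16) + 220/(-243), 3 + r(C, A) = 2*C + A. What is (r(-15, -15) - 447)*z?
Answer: 35035/108 ≈ 324.40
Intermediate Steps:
r(C, A) = -3 + A + 2*C (r(C, A) = -3 + (2*C + A) = -3 + (A + 2*C) = -3 + A + 2*C)
z = -637/972 (z = -4*(-1/16) + 220*(-1/243) = 1/4 - 220/243 = -637/972 ≈ -0.65535)
(r(-15, -15) - 447)*z = ((-3 - 15 + 2*(-15)) - 447)*(-637/972) = ((-3 - 15 - 30) - 447)*(-637/972) = (-48 - 447)*(-637/972) = -495*(-637/972) = 35035/108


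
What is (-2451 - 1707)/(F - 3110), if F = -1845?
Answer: 4158/4955 ≈ 0.83915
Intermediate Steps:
(-2451 - 1707)/(F - 3110) = (-2451 - 1707)/(-1845 - 3110) = -4158/(-4955) = -4158*(-1/4955) = 4158/4955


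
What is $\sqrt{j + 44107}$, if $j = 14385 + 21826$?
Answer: $\sqrt{80318} \approx 283.4$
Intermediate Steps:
$j = 36211$
$\sqrt{j + 44107} = \sqrt{36211 + 44107} = \sqrt{80318}$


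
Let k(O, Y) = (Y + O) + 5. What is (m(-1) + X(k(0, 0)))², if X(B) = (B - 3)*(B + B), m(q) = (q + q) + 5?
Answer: 529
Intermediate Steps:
k(O, Y) = 5 + O + Y (k(O, Y) = (O + Y) + 5 = 5 + O + Y)
m(q) = 5 + 2*q (m(q) = 2*q + 5 = 5 + 2*q)
X(B) = 2*B*(-3 + B) (X(B) = (-3 + B)*(2*B) = 2*B*(-3 + B))
(m(-1) + X(k(0, 0)))² = ((5 + 2*(-1)) + 2*(5 + 0 + 0)*(-3 + (5 + 0 + 0)))² = ((5 - 2) + 2*5*(-3 + 5))² = (3 + 2*5*2)² = (3 + 20)² = 23² = 529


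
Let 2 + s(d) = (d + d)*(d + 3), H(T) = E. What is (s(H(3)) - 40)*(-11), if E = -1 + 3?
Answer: 242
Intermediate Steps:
E = 2
H(T) = 2
s(d) = -2 + 2*d*(3 + d) (s(d) = -2 + (d + d)*(d + 3) = -2 + (2*d)*(3 + d) = -2 + 2*d*(3 + d))
(s(H(3)) - 40)*(-11) = ((-2 + 2*2**2 + 6*2) - 40)*(-11) = ((-2 + 2*4 + 12) - 40)*(-11) = ((-2 + 8 + 12) - 40)*(-11) = (18 - 40)*(-11) = -22*(-11) = 242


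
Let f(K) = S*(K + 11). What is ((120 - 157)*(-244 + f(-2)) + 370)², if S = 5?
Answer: 59799289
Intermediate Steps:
f(K) = 55 + 5*K (f(K) = 5*(K + 11) = 5*(11 + K) = 55 + 5*K)
((120 - 157)*(-244 + f(-2)) + 370)² = ((120 - 157)*(-244 + (55 + 5*(-2))) + 370)² = (-37*(-244 + (55 - 10)) + 370)² = (-37*(-244 + 45) + 370)² = (-37*(-199) + 370)² = (7363 + 370)² = 7733² = 59799289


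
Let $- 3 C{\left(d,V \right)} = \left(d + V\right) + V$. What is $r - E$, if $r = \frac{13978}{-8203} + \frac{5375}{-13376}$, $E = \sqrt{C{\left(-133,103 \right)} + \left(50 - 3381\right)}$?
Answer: $- \frac{231060853}{109723328} - \frac{i \sqrt{30198}}{3} \approx -2.1059 - 57.925 i$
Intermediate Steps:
$C{\left(d,V \right)} = - \frac{2 V}{3} - \frac{d}{3}$ ($C{\left(d,V \right)} = - \frac{\left(d + V\right) + V}{3} = - \frac{\left(V + d\right) + V}{3} = - \frac{d + 2 V}{3} = - \frac{2 V}{3} - \frac{d}{3}$)
$E = \frac{i \sqrt{30198}}{3}$ ($E = \sqrt{\left(\left(- \frac{2}{3}\right) 103 - - \frac{133}{3}\right) + \left(50 - 3381\right)} = \sqrt{\left(- \frac{206}{3} + \frac{133}{3}\right) + \left(50 - 3381\right)} = \sqrt{- \frac{73}{3} - 3331} = \sqrt{- \frac{10066}{3}} = \frac{i \sqrt{30198}}{3} \approx 57.925 i$)
$r = - \frac{231060853}{109723328}$ ($r = 13978 \left(- \frac{1}{8203}\right) + 5375 \left(- \frac{1}{13376}\right) = - \frac{13978}{8203} - \frac{5375}{13376} = - \frac{231060853}{109723328} \approx -2.1059$)
$r - E = - \frac{231060853}{109723328} - \frac{i \sqrt{30198}}{3}$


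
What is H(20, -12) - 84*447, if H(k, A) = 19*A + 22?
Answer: -37754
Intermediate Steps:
H(k, A) = 22 + 19*A
H(20, -12) - 84*447 = (22 + 19*(-12)) - 84*447 = (22 - 228) - 37548 = -206 - 37548 = -37754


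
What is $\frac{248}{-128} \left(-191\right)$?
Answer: $\frac{5921}{16} \approx 370.06$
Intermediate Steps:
$\frac{248}{-128} \left(-191\right) = 248 \left(- \frac{1}{128}\right) \left(-191\right) = \left(- \frac{31}{16}\right) \left(-191\right) = \frac{5921}{16}$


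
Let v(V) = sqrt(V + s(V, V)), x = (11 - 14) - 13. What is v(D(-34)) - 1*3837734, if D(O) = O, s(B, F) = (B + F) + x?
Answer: -3837734 + I*sqrt(118) ≈ -3.8377e+6 + 10.863*I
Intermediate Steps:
x = -16 (x = -3 - 13 = -16)
s(B, F) = -16 + B + F (s(B, F) = (B + F) - 16 = -16 + B + F)
v(V) = sqrt(-16 + 3*V) (v(V) = sqrt(V + (-16 + V + V)) = sqrt(V + (-16 + 2*V)) = sqrt(-16 + 3*V))
v(D(-34)) - 1*3837734 = sqrt(-16 + 3*(-34)) - 1*3837734 = sqrt(-16 - 102) - 3837734 = sqrt(-118) - 3837734 = I*sqrt(118) - 3837734 = -3837734 + I*sqrt(118)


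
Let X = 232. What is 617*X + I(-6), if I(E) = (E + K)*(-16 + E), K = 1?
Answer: 143254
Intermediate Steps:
I(E) = (1 + E)*(-16 + E) (I(E) = (E + 1)*(-16 + E) = (1 + E)*(-16 + E))
617*X + I(-6) = 617*232 + (-16 + (-6)² - 15*(-6)) = 143144 + (-16 + 36 + 90) = 143144 + 110 = 143254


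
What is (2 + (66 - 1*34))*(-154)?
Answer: -5236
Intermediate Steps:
(2 + (66 - 1*34))*(-154) = (2 + (66 - 34))*(-154) = (2 + 32)*(-154) = 34*(-154) = -5236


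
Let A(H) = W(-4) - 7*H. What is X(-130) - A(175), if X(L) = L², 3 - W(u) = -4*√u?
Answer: 18122 - 8*I ≈ 18122.0 - 8.0*I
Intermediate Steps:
W(u) = 3 + 4*√u (W(u) = 3 - (-4)*√u = 3 + 4*√u)
A(H) = 3 - 7*H + 8*I (A(H) = (3 + 4*√(-4)) - 7*H = (3 + 4*(2*I)) - 7*H = (3 + 8*I) - 7*H = 3 - 7*H + 8*I)
X(-130) - A(175) = (-130)² - (3 - 7*175 + 8*I) = 16900 - (3 - 1225 + 8*I) = 16900 - (-1222 + 8*I) = 16900 + (1222 - 8*I) = 18122 - 8*I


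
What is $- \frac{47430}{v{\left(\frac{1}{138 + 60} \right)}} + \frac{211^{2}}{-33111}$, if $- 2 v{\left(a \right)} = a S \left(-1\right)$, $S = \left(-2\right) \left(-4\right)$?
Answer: $- \frac{77737553656}{33111} \approx -2.3478 \cdot 10^{6}$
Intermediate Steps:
$S = 8$
$v{\left(a \right)} = 4 a$ ($v{\left(a \right)} = - \frac{a 8 \left(-1\right)}{2} = - \frac{8 a \left(-1\right)}{2} = - \frac{\left(-8\right) a}{2} = 4 a$)
$- \frac{47430}{v{\left(\frac{1}{138 + 60} \right)}} + \frac{211^{2}}{-33111} = - \frac{47430}{4 \frac{1}{138 + 60}} + \frac{211^{2}}{-33111} = - \frac{47430}{4 \cdot \frac{1}{198}} + 44521 \left(- \frac{1}{33111}\right) = - \frac{47430}{4 \cdot \frac{1}{198}} - \frac{44521}{33111} = - \frac{47430}{\frac{2}{99}} - \frac{44521}{33111} = \left(-47430\right) \frac{99}{2} - \frac{44521}{33111} = -2347785 - \frac{44521}{33111} = - \frac{77737553656}{33111}$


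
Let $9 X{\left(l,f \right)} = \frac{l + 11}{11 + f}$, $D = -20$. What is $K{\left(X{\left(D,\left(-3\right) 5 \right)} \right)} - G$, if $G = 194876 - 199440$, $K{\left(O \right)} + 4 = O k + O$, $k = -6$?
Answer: $\frac{18235}{4} \approx 4558.8$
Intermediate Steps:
$X{\left(l,f \right)} = \frac{11 + l}{9 \left(11 + f\right)}$ ($X{\left(l,f \right)} = \frac{\left(l + 11\right) \frac{1}{11 + f}}{9} = \frac{\left(11 + l\right) \frac{1}{11 + f}}{9} = \frac{\frac{1}{11 + f} \left(11 + l\right)}{9} = \frac{11 + l}{9 \left(11 + f\right)}$)
$K{\left(O \right)} = -4 - 5 O$ ($K{\left(O \right)} = -4 + \left(O \left(-6\right) + O\right) = -4 + \left(- 6 O + O\right) = -4 - 5 O$)
$G = -4564$
$K{\left(X{\left(D,\left(-3\right) 5 \right)} \right)} - G = \left(-4 - 5 \frac{11 - 20}{9 \left(11 - 15\right)}\right) - -4564 = \left(-4 - 5 \cdot \frac{1}{9} \frac{1}{11 - 15} \left(-9\right)\right) + 4564 = \left(-4 - 5 \cdot \frac{1}{9} \frac{1}{-4} \left(-9\right)\right) + 4564 = \left(-4 - 5 \cdot \frac{1}{9} \left(- \frac{1}{4}\right) \left(-9\right)\right) + 4564 = \left(-4 - \frac{5}{4}\right) + 4564 = - \frac{21}{4} + 4564 = \frac{18235}{4}$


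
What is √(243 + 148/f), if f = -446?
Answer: √12067645/223 ≈ 15.578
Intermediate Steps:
√(243 + 148/f) = √(243 + 148/(-446)) = √(243 + 148*(-1/446)) = √(243 - 74/223) = √(54115/223) = √12067645/223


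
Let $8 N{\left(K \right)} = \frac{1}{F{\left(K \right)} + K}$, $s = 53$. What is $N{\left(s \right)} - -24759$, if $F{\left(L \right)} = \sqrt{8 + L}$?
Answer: $\frac{544301909}{21984} - \frac{\sqrt{61}}{21984} \approx 24759.0$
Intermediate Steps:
$N{\left(K \right)} = \frac{1}{8 \left(K + \sqrt{8 + K}\right)}$ ($N{\left(K \right)} = \frac{1}{8 \left(\sqrt{8 + K} + K\right)} = \frac{1}{8 \left(K + \sqrt{8 + K}\right)}$)
$N{\left(s \right)} - -24759 = \frac{1}{8 \left(53 + \sqrt{8 + 53}\right)} - -24759 = \frac{1}{8 \left(53 + \sqrt{61}\right)} + 24759 = 24759 + \frac{1}{8 \left(53 + \sqrt{61}\right)}$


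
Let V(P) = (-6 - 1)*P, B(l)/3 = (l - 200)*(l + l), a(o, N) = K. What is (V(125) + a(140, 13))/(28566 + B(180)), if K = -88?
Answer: -107/774 ≈ -0.13824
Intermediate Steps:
a(o, N) = -88
B(l) = 6*l*(-200 + l) (B(l) = 3*((l - 200)*(l + l)) = 3*((-200 + l)*(2*l)) = 3*(2*l*(-200 + l)) = 6*l*(-200 + l))
V(P) = -7*P
(V(125) + a(140, 13))/(28566 + B(180)) = (-7*125 - 88)/(28566 + 6*180*(-200 + 180)) = (-875 - 88)/(28566 + 6*180*(-20)) = -963/(28566 - 21600) = -963/6966 = -963*1/6966 = -107/774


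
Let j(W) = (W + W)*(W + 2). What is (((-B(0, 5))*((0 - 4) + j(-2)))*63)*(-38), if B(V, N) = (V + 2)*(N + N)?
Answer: -191520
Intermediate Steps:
B(V, N) = 2*N*(2 + V) (B(V, N) = (2 + V)*(2*N) = 2*N*(2 + V))
j(W) = 2*W*(2 + W) (j(W) = (2*W)*(2 + W) = 2*W*(2 + W))
(((-B(0, 5))*((0 - 4) + j(-2)))*63)*(-38) = (((-2*5*(2 + 0))*((0 - 4) + 2*(-2)*(2 - 2)))*63)*(-38) = (((-2*5*2)*(-4 + 2*(-2)*0))*63)*(-38) = (((-1*20)*(-4 + 0))*63)*(-38) = (-20*(-4)*63)*(-38) = (80*63)*(-38) = 5040*(-38) = -191520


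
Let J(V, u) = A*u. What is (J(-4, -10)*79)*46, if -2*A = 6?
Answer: 109020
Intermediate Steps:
A = -3 (A = -½*6 = -3)
J(V, u) = -3*u
(J(-4, -10)*79)*46 = (-3*(-10)*79)*46 = (30*79)*46 = 2370*46 = 109020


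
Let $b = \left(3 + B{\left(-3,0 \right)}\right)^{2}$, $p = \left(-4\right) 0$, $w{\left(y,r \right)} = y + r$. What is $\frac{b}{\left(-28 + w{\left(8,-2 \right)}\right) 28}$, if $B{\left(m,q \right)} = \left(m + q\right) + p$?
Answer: $0$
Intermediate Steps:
$w{\left(y,r \right)} = r + y$
$p = 0$
$B{\left(m,q \right)} = m + q$ ($B{\left(m,q \right)} = \left(m + q\right) + 0 = m + q$)
$b = 0$ ($b = \left(3 + \left(-3 + 0\right)\right)^{2} = \left(3 - 3\right)^{2} = 0^{2} = 0$)
$\frac{b}{\left(-28 + w{\left(8,-2 \right)}\right) 28} = \frac{0}{\left(-28 + \left(-2 + 8\right)\right) 28} = \frac{0}{\left(-28 + 6\right) 28} = \frac{0}{\left(-22\right) 28} = \frac{0}{-616} = 0 \left(- \frac{1}{616}\right) = 0$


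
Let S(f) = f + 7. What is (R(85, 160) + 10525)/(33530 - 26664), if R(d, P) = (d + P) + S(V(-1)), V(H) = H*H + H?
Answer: 10777/6866 ≈ 1.5696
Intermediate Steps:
V(H) = H + H² (V(H) = H² + H = H + H²)
S(f) = 7 + f
R(d, P) = 7 + P + d (R(d, P) = (d + P) + (7 - (1 - 1)) = (P + d) + (7 - 1*0) = (P + d) + (7 + 0) = (P + d) + 7 = 7 + P + d)
(R(85, 160) + 10525)/(33530 - 26664) = ((7 + 160 + 85) + 10525)/(33530 - 26664) = (252 + 10525)/6866 = 10777*(1/6866) = 10777/6866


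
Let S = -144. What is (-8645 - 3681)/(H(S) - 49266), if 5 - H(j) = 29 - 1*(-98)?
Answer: 6163/24694 ≈ 0.24957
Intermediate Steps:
H(j) = -122 (H(j) = 5 - (29 - 1*(-98)) = 5 - (29 + 98) = 5 - 1*127 = 5 - 127 = -122)
(-8645 - 3681)/(H(S) - 49266) = (-8645 - 3681)/(-122 - 49266) = -12326/(-49388) = -12326*(-1/49388) = 6163/24694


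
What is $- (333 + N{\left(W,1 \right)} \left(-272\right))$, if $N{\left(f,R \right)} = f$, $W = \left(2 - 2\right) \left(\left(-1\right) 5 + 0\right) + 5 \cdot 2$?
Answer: $2387$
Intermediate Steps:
$W = 10$ ($W = 0 \left(-5 + 0\right) + 10 = 0 \left(-5\right) + 10 = 0 + 10 = 10$)
$- (333 + N{\left(W,1 \right)} \left(-272\right)) = - (333 + 10 \left(-272\right)) = - (333 - 2720) = \left(-1\right) \left(-2387\right) = 2387$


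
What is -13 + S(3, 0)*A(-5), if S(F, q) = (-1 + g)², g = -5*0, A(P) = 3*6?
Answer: 5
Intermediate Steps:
A(P) = 18
g = 0
S(F, q) = 1 (S(F, q) = (-1 + 0)² = (-1)² = 1)
-13 + S(3, 0)*A(-5) = -13 + 1*18 = -13 + 18 = 5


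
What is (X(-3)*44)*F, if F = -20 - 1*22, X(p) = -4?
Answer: 7392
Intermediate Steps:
F = -42 (F = -20 - 22 = -42)
(X(-3)*44)*F = -4*44*(-42) = -176*(-42) = 7392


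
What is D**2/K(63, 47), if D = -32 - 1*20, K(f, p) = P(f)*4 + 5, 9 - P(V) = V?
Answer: -2704/211 ≈ -12.815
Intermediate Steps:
P(V) = 9 - V
K(f, p) = 41 - 4*f (K(f, p) = (9 - f)*4 + 5 = (36 - 4*f) + 5 = 41 - 4*f)
D = -52 (D = -32 - 20 = -52)
D**2/K(63, 47) = (-52)**2/(41 - 4*63) = 2704/(41 - 252) = 2704/(-211) = 2704*(-1/211) = -2704/211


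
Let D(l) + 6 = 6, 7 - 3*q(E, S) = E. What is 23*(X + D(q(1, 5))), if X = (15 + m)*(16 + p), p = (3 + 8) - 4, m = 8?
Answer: 12167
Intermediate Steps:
q(E, S) = 7/3 - E/3
p = 7 (p = 11 - 4 = 7)
D(l) = 0 (D(l) = -6 + 6 = 0)
X = 529 (X = (15 + 8)*(16 + 7) = 23*23 = 529)
23*(X + D(q(1, 5))) = 23*(529 + 0) = 23*529 = 12167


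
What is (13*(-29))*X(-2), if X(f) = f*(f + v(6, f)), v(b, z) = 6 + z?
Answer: 1508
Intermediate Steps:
X(f) = f*(6 + 2*f) (X(f) = f*(f + (6 + f)) = f*(6 + 2*f))
(13*(-29))*X(-2) = (13*(-29))*(2*(-2)*(3 - 2)) = -754*(-2) = -377*(-4) = 1508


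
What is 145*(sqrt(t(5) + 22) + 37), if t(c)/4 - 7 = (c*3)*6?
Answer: 5365 + 145*sqrt(410) ≈ 8301.0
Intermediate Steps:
t(c) = 28 + 72*c (t(c) = 28 + 4*((c*3)*6) = 28 + 4*((3*c)*6) = 28 + 4*(18*c) = 28 + 72*c)
145*(sqrt(t(5) + 22) + 37) = 145*(sqrt((28 + 72*5) + 22) + 37) = 145*(sqrt((28 + 360) + 22) + 37) = 145*(sqrt(388 + 22) + 37) = 145*(sqrt(410) + 37) = 145*(37 + sqrt(410)) = 5365 + 145*sqrt(410)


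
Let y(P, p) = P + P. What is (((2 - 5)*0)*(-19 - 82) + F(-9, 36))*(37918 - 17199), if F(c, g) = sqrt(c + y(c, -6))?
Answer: 62157*I*sqrt(3) ≈ 1.0766e+5*I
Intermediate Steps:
y(P, p) = 2*P
F(c, g) = sqrt(3)*sqrt(c) (F(c, g) = sqrt(c + 2*c) = sqrt(3*c) = sqrt(3)*sqrt(c))
(((2 - 5)*0)*(-19 - 82) + F(-9, 36))*(37918 - 17199) = (((2 - 5)*0)*(-19 - 82) + sqrt(3)*sqrt(-9))*(37918 - 17199) = (-3*0*(-101) + sqrt(3)*(3*I))*20719 = (0*(-101) + 3*I*sqrt(3))*20719 = (0 + 3*I*sqrt(3))*20719 = (3*I*sqrt(3))*20719 = 62157*I*sqrt(3)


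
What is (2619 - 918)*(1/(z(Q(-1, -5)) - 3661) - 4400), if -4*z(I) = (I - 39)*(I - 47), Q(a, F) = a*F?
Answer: -4296045843/574 ≈ -7.4844e+6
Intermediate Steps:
Q(a, F) = F*a
z(I) = -(-47 + I)*(-39 + I)/4 (z(I) = -(I - 39)*(I - 47)/4 = -(-39 + I)*(-47 + I)/4 = -(-47 + I)*(-39 + I)/4)
(2619 - 918)*(1/(z(Q(-1, -5)) - 3661) - 4400) = (2619 - 918)*(1/((-1833/4 - (-5*(-1))**2/4 + 43*(-5*(-1))/2) - 3661) - 4400) = 1701*(1/((-1833/4 - 1/4*5**2 + (43/2)*5) - 3661) - 4400) = 1701*(1/((-1833/4 - 1/4*25 + 215/2) - 3661) - 4400) = 1701*(1/((-1833/4 - 25/4 + 215/2) - 3661) - 4400) = 1701*(1/(-357 - 3661) - 4400) = 1701*(1/(-4018) - 4400) = 1701*(-1/4018 - 4400) = 1701*(-17679201/4018) = -4296045843/574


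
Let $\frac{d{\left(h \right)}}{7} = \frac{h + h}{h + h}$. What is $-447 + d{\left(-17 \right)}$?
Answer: $-440$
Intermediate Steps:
$d{\left(h \right)} = 7$ ($d{\left(h \right)} = 7 \frac{h + h}{h + h} = 7 \frac{2 h}{2 h} = 7 \cdot 2 h \frac{1}{2 h} = 7 \cdot 1 = 7$)
$-447 + d{\left(-17 \right)} = -447 + 7 = -440$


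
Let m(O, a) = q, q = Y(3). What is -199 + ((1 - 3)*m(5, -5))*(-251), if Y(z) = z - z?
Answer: -199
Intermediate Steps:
Y(z) = 0
q = 0
m(O, a) = 0
-199 + ((1 - 3)*m(5, -5))*(-251) = -199 + ((1 - 3)*0)*(-251) = -199 - 2*0*(-251) = -199 + 0*(-251) = -199 + 0 = -199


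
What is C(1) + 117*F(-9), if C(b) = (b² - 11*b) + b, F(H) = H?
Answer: -1062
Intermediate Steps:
C(b) = b² - 10*b
C(1) + 117*F(-9) = 1*(-10 + 1) + 117*(-9) = 1*(-9) - 1053 = -9 - 1053 = -1062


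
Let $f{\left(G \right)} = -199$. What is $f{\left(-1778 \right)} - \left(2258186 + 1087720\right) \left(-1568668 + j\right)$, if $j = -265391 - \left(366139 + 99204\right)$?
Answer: $7693582948013$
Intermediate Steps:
$j = -730734$ ($j = -265391 - 465343 = -730734$)
$f{\left(-1778 \right)} - \left(2258186 + 1087720\right) \left(-1568668 + j\right) = -199 - \left(2258186 + 1087720\right) \left(-1568668 - 730734\right) = -199 - 3345906 \left(-2299402\right) = -199 - -7693582948212 = -199 + 7693582948212 = 7693582948013$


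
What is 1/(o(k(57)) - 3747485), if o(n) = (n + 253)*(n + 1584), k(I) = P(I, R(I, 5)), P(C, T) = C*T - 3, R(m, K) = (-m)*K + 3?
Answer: 1/225589747 ≈ 4.4328e-9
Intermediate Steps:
R(m, K) = 3 - K*m (R(m, K) = -K*m + 3 = 3 - K*m)
P(C, T) = -3 + C*T
k(I) = -3 + I*(3 - 5*I) (k(I) = -3 + I*(3 - 1*5*I) = -3 + I*(3 - 5*I))
o(n) = (253 + n)*(1584 + n)
1/(o(k(57)) - 3747485) = 1/((400752 + (-3 - 1*57*(-3 + 5*57))² + 1837*(-3 - 1*57*(-3 + 5*57))) - 3747485) = 1/((400752 + (-3 - 1*57*(-3 + 285))² + 1837*(-3 - 1*57*(-3 + 285))) - 3747485) = 1/((400752 + (-3 - 1*57*282)² + 1837*(-3 - 1*57*282)) - 3747485) = 1/((400752 + (-3 - 16074)² + 1837*(-3 - 16074)) - 3747485) = 1/((400752 + (-16077)² + 1837*(-16077)) - 3747485) = 1/((400752 + 258469929 - 29533449) - 3747485) = 1/(229337232 - 3747485) = 1/225589747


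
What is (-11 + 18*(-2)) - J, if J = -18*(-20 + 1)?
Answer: -389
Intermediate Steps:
J = 342 (J = -18*(-19) = 342)
(-11 + 18*(-2)) - J = (-11 + 18*(-2)) - 1*342 = (-11 - 36) - 342 = -47 - 342 = -389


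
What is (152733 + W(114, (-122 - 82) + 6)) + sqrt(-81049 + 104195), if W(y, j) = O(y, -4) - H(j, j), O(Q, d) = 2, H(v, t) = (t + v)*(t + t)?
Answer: -4081 + sqrt(23146) ≈ -3928.9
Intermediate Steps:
H(v, t) = 2*t*(t + v) (H(v, t) = (t + v)*(2*t) = 2*t*(t + v))
W(y, j) = 2 - 4*j**2 (W(y, j) = 2 - 2*j*(j + j) = 2 - 2*j*2*j = 2 - 4*j**2)
(152733 + W(114, (-122 - 82) + 6)) + sqrt(-81049 + 104195) = (152733 + (2 - 4*((-122 - 82) + 6)**2)) + sqrt(-81049 + 104195) = (152733 + (2 - 4*(-204 + 6)**2)) + sqrt(23146) = (152733 + (2 - 4*(-198)**2)) + sqrt(23146) = (152733 + (2 - 4*39204)) + sqrt(23146) = (152733 + (2 - 156816)) + sqrt(23146) = (152733 - 156814) + sqrt(23146) = -4081 + sqrt(23146)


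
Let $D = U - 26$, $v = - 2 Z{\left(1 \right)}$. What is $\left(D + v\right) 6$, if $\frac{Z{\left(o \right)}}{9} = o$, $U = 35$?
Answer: $-54$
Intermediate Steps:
$Z{\left(o \right)} = 9 o$
$v = -18$ ($v = - 2 \cdot 9 \cdot 1 = \left(-2\right) 9 = -18$)
$D = 9$ ($D = 35 - 26 = 9$)
$\left(D + v\right) 6 = \left(9 - 18\right) 6 = \left(-9\right) 6 = -54$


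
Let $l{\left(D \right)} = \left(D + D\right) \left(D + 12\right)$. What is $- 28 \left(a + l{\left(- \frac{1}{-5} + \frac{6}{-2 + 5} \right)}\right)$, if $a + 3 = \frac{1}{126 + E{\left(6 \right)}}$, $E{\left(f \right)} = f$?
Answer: $- \frac{1374163}{825} \approx -1665.7$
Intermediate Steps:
$l{\left(D \right)} = 2 D \left(12 + D\right)$
$a = - \frac{395}{132}$ ($a = -3 + \frac{1}{126 + 6} = -3 + \frac{1}{132} = - \frac{395}{132} \approx -2.9924$)
$- 28 \left(a + l{\left(- \frac{1}{-5} + \frac{6}{-2 + 5} \right)}\right) = - 28 \left(- \frac{395}{132} + 2 \left(- \frac{1}{-5} + \frac{6}{-2 + 5}\right) \left(12 - \left(- \frac{1}{5} - \frac{6}{-2 + 5}\right)\right)\right) = - 28 \left(- \frac{395}{132} + 2 \left(\left(-1\right) \left(- \frac{1}{5}\right) + \frac{6}{3}\right) \left(12 - \left(- \frac{1}{5} - \frac{6}{3}\right)\right)\right) = - 28 \left(- \frac{395}{132} + 2 \left(\frac{1}{5} + 6 \cdot \frac{1}{3}\right) \left(12 + \left(\frac{1}{5} + 6 \cdot \frac{1}{3}\right)\right)\right) = - 28 \left(- \frac{395}{132} + 2 \left(\frac{1}{5} + 2\right) \left(12 + \left(\frac{1}{5} + 2\right)\right)\right) = - 28 \left(- \frac{395}{132} + 2 \cdot \frac{11}{5} \left(12 + \frac{11}{5}\right)\right) = - 28 \left(- \frac{395}{132} + 2 \cdot \frac{11}{5} \cdot \frac{71}{5}\right) = - 28 \left(- \frac{395}{132} + \frac{1562}{25}\right) = \left(-28\right) \frac{196309}{3300} = - \frac{1374163}{825}$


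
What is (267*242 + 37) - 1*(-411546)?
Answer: 476197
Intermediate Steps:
(267*242 + 37) - 1*(-411546) = (64614 + 37) + 411546 = 64651 + 411546 = 476197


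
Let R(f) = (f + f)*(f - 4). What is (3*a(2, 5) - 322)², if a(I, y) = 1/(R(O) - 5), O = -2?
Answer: 37393225/361 ≈ 1.0358e+5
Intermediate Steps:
R(f) = 2*f*(-4 + f) (R(f) = (2*f)*(-4 + f) = 2*f*(-4 + f))
a(I, y) = 1/19 (a(I, y) = 1/(2*(-2)*(-4 - 2) - 5) = 1/(2*(-2)*(-6) - 5) = 1/(24 - 5) = 1/19)
(3*a(2, 5) - 322)² = (3*(1/19) - 322)² = (3/19 - 322)² = (-6115/19)² = 37393225/361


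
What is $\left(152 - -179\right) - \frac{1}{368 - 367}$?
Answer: $330$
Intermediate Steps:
$\left(152 - -179\right) - \frac{1}{368 - 367} = \left(152 + 179\right) - 1^{-1} = 331 - 1 = 330$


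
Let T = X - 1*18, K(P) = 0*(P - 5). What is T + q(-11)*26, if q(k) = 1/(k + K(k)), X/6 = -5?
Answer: -554/11 ≈ -50.364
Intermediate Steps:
X = -30 (X = 6*(-5) = -30)
K(P) = 0 (K(P) = 0*(-5 + P) = 0)
q(k) = 1/k (q(k) = 1/(k + 0) = 1/k)
T = -48 (T = -30 - 1*18 = -30 - 18 = -48)
T + q(-11)*26 = -48 + 26/(-11) = -48 - 1/11*26 = -48 - 26/11 = -554/11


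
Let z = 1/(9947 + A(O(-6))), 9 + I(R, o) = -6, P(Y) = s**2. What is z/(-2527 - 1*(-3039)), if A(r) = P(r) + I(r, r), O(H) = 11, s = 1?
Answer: 1/5085696 ≈ 1.9663e-7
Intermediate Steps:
P(Y) = 1 (P(Y) = 1**2 = 1)
I(R, o) = -15 (I(R, o) = -9 - 6 = -15)
A(r) = -14 (A(r) = 1 - 15 = -14)
z = 1/9933 (z = 1/(9947 - 14) = 1/9933 ≈ 0.00010067)
z/(-2527 - 1*(-3039)) = 1/(9933*(-2527 - 1*(-3039))) = 1/(9933*(-2527 + 3039)) = (1/9933)/512 = (1/9933)*(1/512) = 1/5085696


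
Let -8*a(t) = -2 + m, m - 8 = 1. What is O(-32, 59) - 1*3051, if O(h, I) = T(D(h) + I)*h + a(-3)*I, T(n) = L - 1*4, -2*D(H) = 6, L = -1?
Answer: -23541/8 ≈ -2942.6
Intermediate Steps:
D(H) = -3 (D(H) = -1/2*6 = -3)
m = 9 (m = 8 + 1 = 9)
T(n) = -5 (T(n) = -1 - 1*4 = -1 - 4 = -5)
a(t) = -7/8 (a(t) = -(-2 + 9)/8 = -1/8*7 = -7/8)
O(h, I) = -5*h - 7*I/8
O(-32, 59) - 1*3051 = (-5*(-32) - 7/8*59) - 1*3051 = (160 - 413/8) - 3051 = 867/8 - 3051 = -23541/8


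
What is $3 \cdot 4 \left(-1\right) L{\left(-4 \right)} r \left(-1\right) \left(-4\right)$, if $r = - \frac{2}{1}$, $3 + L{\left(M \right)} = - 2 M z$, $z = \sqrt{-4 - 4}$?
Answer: $-288 + 1536 i \sqrt{2} \approx -288.0 + 2172.2 i$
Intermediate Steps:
$z = 2 i \sqrt{2}$ ($z = \sqrt{-8} = 2 i \sqrt{2} \approx 2.8284 i$)
$L{\left(M \right)} = -3 - 4 i M \sqrt{2}$ ($L{\left(M \right)} = -3 + - 2 M 2 i \sqrt{2} = -3 - 4 i M \sqrt{2}$)
$r = -2$ ($r = \left(-2\right) 1 = -2$)
$3 \cdot 4 \left(-1\right) L{\left(-4 \right)} r \left(-1\right) \left(-4\right) = 3 \cdot 4 \left(-1\right) \left(-3 - 4 i \left(-4\right) \sqrt{2}\right) \left(-2\right) \left(-1\right) \left(-4\right) = 12 \left(-1\right) \left(-3 + 16 i \sqrt{2}\right) 2 \left(-4\right) = - 12 \left(-3 + 16 i \sqrt{2}\right) \left(-8\right) = \left(36 - 192 i \sqrt{2}\right) \left(-8\right) = -288 + 1536 i \sqrt{2}$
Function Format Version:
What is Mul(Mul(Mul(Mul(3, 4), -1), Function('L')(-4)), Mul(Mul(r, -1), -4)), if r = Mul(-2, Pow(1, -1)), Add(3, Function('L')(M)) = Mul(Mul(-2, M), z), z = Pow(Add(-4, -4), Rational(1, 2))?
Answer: Add(-288, Mul(1536, I, Pow(2, Rational(1, 2)))) ≈ Add(-288.00, Mul(2172.2, I))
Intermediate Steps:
z = Mul(2, I, Pow(2, Rational(1, 2))) (z = Pow(-8, Rational(1, 2)) = Mul(2, I, Pow(2, Rational(1, 2))) ≈ Mul(2.8284, I))
Function('L')(M) = Add(-3, Mul(-4, I, M, Pow(2, Rational(1, 2)))) (Function('L')(M) = Add(-3, Mul(Mul(-2, M), Mul(2, I, Pow(2, Rational(1, 2))))) = Add(-3, Mul(-4, I, M, Pow(2, Rational(1, 2)))))
r = -2 (r = Mul(-2, 1) = -2)
Mul(Mul(Mul(Mul(3, 4), -1), Function('L')(-4)), Mul(Mul(r, -1), -4)) = Mul(Mul(Mul(Mul(3, 4), -1), Add(-3, Mul(-4, I, -4, Pow(2, Rational(1, 2))))), Mul(Mul(-2, -1), -4)) = Mul(Mul(Mul(12, -1), Add(-3, Mul(16, I, Pow(2, Rational(1, 2))))), Mul(2, -4)) = Mul(Mul(-12, Add(-3, Mul(16, I, Pow(2, Rational(1, 2))))), -8) = Mul(Add(36, Mul(-192, I, Pow(2, Rational(1, 2)))), -8) = Add(-288, Mul(1536, I, Pow(2, Rational(1, 2))))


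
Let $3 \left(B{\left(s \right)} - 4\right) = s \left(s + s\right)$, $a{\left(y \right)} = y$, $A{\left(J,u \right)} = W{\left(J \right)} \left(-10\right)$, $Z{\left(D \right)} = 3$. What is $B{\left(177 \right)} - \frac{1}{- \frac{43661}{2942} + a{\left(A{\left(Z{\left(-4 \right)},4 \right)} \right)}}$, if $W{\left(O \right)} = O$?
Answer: $\frac{2755832632}{131921} \approx 20890.0$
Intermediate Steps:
$A{\left(J,u \right)} = - 10 J$ ($A{\left(J,u \right)} = J \left(-10\right) = - 10 J$)
$B{\left(s \right)} = 4 + \frac{2 s^{2}}{3}$ ($B{\left(s \right)} = 4 + \frac{s \left(s + s\right)}{3} = 4 + \frac{s 2 s}{3} = 4 + \frac{2 s^{2}}{3}$)
$B{\left(177 \right)} - \frac{1}{- \frac{43661}{2942} + a{\left(A{\left(Z{\left(-4 \right)},4 \right)} \right)}} = \left(4 + \frac{2 \cdot 177^{2}}{3}\right) - \frac{1}{- \frac{43661}{2942} - 30} = \left(4 + \frac{2}{3} \cdot 31329\right) - \frac{1}{\left(-43661\right) \frac{1}{2942} - 30} = \left(4 + 20886\right) - \frac{1}{- \frac{43661}{2942} - 30} = 20890 - \frac{1}{- \frac{131921}{2942}} = 20890 - - \frac{2942}{131921} = 20890 + \frac{2942}{131921} = \frac{2755832632}{131921}$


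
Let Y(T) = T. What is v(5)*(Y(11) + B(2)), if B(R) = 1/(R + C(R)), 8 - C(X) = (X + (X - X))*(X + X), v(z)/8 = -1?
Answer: -92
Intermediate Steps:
v(z) = -8 (v(z) = 8*(-1) = -8)
C(X) = 8 - 2*X² (C(X) = 8 - (X + (X - X))*(X + X) = 8 - (X + 0)*2*X = 8 - X*2*X = 8 - 2*X²)
B(R) = 1/(8 + R - 2*R²) (B(R) = 1/(R + (8 - 2*R²)) = 1/(8 + R - 2*R²))
v(5)*(Y(11) + B(2)) = -8*(11 + 1/(8 + 2 - 2*2²)) = -8*(11 + 1/(8 + 2 - 2*4)) = -8*(11 + 1/(8 + 2 - 8)) = -8*(11 + 1/2) = -8*(11 + ½) = -8*23/2 = -92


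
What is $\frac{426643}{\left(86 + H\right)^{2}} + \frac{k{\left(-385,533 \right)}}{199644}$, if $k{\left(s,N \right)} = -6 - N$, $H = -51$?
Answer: $\frac{1738286833}{4991100} \approx 348.28$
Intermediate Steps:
$\frac{426643}{\left(86 + H\right)^{2}} + \frac{k{\left(-385,533 \right)}}{199644} = \frac{426643}{\left(86 - 51\right)^{2}} + \frac{-6 - 533}{199644} = \frac{426643}{35^{2}} + \left(-6 - 533\right) \frac{1}{199644} = \frac{426643}{1225} - \frac{539}{199644} = 426643 \cdot \frac{1}{1225} - \frac{539}{199644} = \frac{8707}{25} - \frac{539}{199644} = \frac{1738286833}{4991100}$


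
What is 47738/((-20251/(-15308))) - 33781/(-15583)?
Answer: 11388324495263/315571333 ≈ 36088.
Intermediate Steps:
47738/((-20251/(-15308))) - 33781/(-15583) = 47738/((-20251*(-1/15308))) - 33781*(-1/15583) = 47738/(20251/15308) + 33781/15583 = 47738*(15308/20251) + 33781/15583 = 730773304/20251 + 33781/15583 = 11388324495263/315571333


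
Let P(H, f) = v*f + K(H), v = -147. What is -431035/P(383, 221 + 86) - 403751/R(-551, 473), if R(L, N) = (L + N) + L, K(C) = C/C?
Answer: 18491596143/28385512 ≈ 651.45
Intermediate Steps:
K(C) = 1
P(H, f) = 1 - 147*f (P(H, f) = -147*f + 1 = 1 - 147*f)
R(L, N) = N + 2*L
-431035/P(383, 221 + 86) - 403751/R(-551, 473) = -431035/(1 - 147*(221 + 86)) - 403751/(473 + 2*(-551)) = -431035/(1 - 147*307) - 403751/(473 - 1102) = -431035/(1 - 45129) - 403751/(-629) = -431035/(-45128) - 403751*(-1/629) = -431035*(-1/45128) + 403751/629 = 431035/45128 + 403751/629 = 18491596143/28385512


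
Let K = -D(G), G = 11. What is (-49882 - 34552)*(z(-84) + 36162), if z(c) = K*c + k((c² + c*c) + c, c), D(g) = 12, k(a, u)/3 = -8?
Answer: -3136385364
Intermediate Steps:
k(a, u) = -24 (k(a, u) = 3*(-8) = -24)
K = -12 (K = -1*12 = -12)
z(c) = -24 - 12*c (z(c) = -12*c - 24 = -24 - 12*c)
(-49882 - 34552)*(z(-84) + 36162) = (-49882 - 34552)*((-24 - 12*(-84)) + 36162) = -84434*((-24 + 1008) + 36162) = -84434*(984 + 36162) = -84434*37146 = -3136385364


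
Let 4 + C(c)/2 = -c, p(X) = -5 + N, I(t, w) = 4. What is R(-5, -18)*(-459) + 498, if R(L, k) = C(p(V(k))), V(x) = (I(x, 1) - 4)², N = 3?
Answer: 2334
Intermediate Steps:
V(x) = 0 (V(x) = (4 - 4)² = 0² = 0)
p(X) = -2 (p(X) = -5 + 3 = -2)
C(c) = -8 - 2*c (C(c) = -8 + 2*(-c) = -8 - 2*c)
R(L, k) = -4 (R(L, k) = -8 - 2*(-2) = -8 + 4 = -4)
R(-5, -18)*(-459) + 498 = -4*(-459) + 498 = 1836 + 498 = 2334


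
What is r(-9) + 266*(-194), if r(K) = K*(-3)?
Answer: -51577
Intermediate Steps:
r(K) = -3*K
r(-9) + 266*(-194) = -3*(-9) + 266*(-194) = 27 - 51604 = -51577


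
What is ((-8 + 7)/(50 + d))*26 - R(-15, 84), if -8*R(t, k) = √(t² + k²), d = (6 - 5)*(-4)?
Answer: -13/23 + 3*√809/8 ≈ 10.101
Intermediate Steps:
d = -4 (d = 1*(-4) = -4)
R(t, k) = -√(k² + t²)/8 (R(t, k) = -√(t² + k²)/8 = -√(k² + t²)/8)
((-8 + 7)/(50 + d))*26 - R(-15, 84) = ((-8 + 7)/(50 - 4))*26 - (-1)*√(84² + (-15)²)/8 = -1/46*26 - (-1)*√(7056 + 225)/8 = -1*1/46*26 - (-1)*√7281/8 = -1/46*26 - (-1)*3*√809/8 = -13/23 - (-3)*√809/8 = -13/23 + 3*√809/8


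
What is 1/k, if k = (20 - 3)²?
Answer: 1/289 ≈ 0.0034602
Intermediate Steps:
k = 289 (k = 17² = 289)
1/k = 1/289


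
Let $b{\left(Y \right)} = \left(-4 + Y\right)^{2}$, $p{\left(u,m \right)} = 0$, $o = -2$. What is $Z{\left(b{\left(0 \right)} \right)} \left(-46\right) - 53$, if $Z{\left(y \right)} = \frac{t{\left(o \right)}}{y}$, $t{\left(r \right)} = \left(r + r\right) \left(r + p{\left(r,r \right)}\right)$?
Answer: $-76$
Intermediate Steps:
$t{\left(r \right)} = 2 r^{2}$ ($t{\left(r \right)} = \left(r + r\right) \left(r + 0\right) = 2 r r = 2 r^{2}$)
$Z{\left(y \right)} = \frac{8}{y}$ ($Z{\left(y \right)} = \frac{2 \left(-2\right)^{2}}{y} = \frac{2 \cdot 4}{y} = \frac{8}{y}$)
$Z{\left(b{\left(0 \right)} \right)} \left(-46\right) - 53 = \frac{8}{\left(-4 + 0\right)^{2}} \left(-46\right) - 53 = \frac{8}{\left(-4\right)^{2}} \left(-46\right) - 53 = \frac{8}{16} \left(-46\right) - 53 = 8 \cdot \frac{1}{16} \left(-46\right) - 53 = \frac{1}{2} \left(-46\right) - 53 = -23 - 53 = -76$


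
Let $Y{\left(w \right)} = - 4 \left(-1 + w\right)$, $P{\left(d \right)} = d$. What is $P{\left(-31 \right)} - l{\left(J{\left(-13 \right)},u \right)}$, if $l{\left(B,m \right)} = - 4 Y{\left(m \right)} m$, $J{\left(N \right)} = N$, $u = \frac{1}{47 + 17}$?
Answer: $- \frac{7873}{256} \approx -30.754$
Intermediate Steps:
$u = \frac{1}{64} \approx 0.015625$
$Y{\left(w \right)} = 4 - 4 w$
$l{\left(B,m \right)} = m \left(-16 + 16 m\right)$ ($l{\left(B,m \right)} = - 4 \left(4 - 4 m\right) m = \left(-16 + 16 m\right) m = m \left(-16 + 16 m\right)$)
$P{\left(-31 \right)} - l{\left(J{\left(-13 \right)},u \right)} = -31 - 16 \cdot \frac{1}{64} \left(-1 + \frac{1}{64}\right) = -31 - 16 \cdot \frac{1}{64} \left(- \frac{63}{64}\right) = -31 - - \frac{63}{256} = -31 + \frac{63}{256} = - \frac{7873}{256}$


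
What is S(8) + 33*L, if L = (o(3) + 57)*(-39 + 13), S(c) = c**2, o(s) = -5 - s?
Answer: -41978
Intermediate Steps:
L = -1274 (L = ((-5 - 1*3) + 57)*(-39 + 13) = ((-5 - 3) + 57)*(-26) = (-8 + 57)*(-26) = 49*(-26) = -1274)
S(8) + 33*L = 8**2 + 33*(-1274) = 64 - 42042 = -41978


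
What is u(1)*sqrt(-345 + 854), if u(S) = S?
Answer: sqrt(509) ≈ 22.561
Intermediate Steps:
u(1)*sqrt(-345 + 854) = 1*sqrt(-345 + 854) = 1*sqrt(509) = sqrt(509)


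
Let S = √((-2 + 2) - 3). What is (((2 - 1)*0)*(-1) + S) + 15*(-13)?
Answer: -195 + I*√3 ≈ -195.0 + 1.732*I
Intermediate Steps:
S = I*√3 (S = √(0 - 3) = √(-3) = I*√3 ≈ 1.732*I)
(((2 - 1)*0)*(-1) + S) + 15*(-13) = (((2 - 1)*0)*(-1) + I*√3) + 15*(-13) = ((1*0)*(-1) + I*√3) - 195 = (0*(-1) + I*√3) - 195 = (0 + I*√3) - 195 = I*√3 - 195 = -195 + I*√3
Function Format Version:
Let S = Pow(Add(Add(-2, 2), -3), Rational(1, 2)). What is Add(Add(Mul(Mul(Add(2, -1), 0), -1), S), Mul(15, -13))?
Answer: Add(-195, Mul(I, Pow(3, Rational(1, 2)))) ≈ Add(-195.00, Mul(1.7320, I))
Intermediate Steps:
S = Mul(I, Pow(3, Rational(1, 2))) (S = Pow(Add(0, -3), Rational(1, 2)) = Pow(-3, Rational(1, 2)) = Mul(I, Pow(3, Rational(1, 2))) ≈ Mul(1.7320, I))
Add(Add(Mul(Mul(Add(2, -1), 0), -1), S), Mul(15, -13)) = Add(Add(Mul(Mul(Add(2, -1), 0), -1), Mul(I, Pow(3, Rational(1, 2)))), Mul(15, -13)) = Add(Add(Mul(Mul(1, 0), -1), Mul(I, Pow(3, Rational(1, 2)))), -195) = Add(Add(Mul(0, -1), Mul(I, Pow(3, Rational(1, 2)))), -195) = Add(Add(0, Mul(I, Pow(3, Rational(1, 2)))), -195) = Add(Mul(I, Pow(3, Rational(1, 2))), -195) = Add(-195, Mul(I, Pow(3, Rational(1, 2))))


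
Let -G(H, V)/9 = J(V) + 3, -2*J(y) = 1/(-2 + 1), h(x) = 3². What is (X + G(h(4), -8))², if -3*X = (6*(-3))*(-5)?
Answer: 15129/4 ≈ 3782.3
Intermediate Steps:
X = -30 (X = -6*(-3)*(-5)/3 = -(-6)*(-5) = -⅓*90 = -30)
h(x) = 9
J(y) = ½ (J(y) = -1/(2*(-2 + 1)) = -½/(-1) = -½*(-1) = ½)
G(H, V) = -63/2 (G(H, V) = -9*(½ + 3) = -9*7/2 = -63/2)
(X + G(h(4), -8))² = (-30 - 63/2)² = (-123/2)² = 15129/4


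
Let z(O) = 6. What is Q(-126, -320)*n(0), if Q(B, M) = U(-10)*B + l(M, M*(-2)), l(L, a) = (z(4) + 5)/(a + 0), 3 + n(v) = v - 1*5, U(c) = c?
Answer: -806411/80 ≈ -10080.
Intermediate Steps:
n(v) = -8 + v (n(v) = -3 + (v - 1*5) = -3 + (v - 5) = -3 + (-5 + v) = -8 + v)
l(L, a) = 11/a (l(L, a) = (6 + 5)/(a + 0) = 11/a)
Q(B, M) = -10*B - 11/(2*M) (Q(B, M) = -10*B + 11/((M*(-2))) = -10*B + 11/((-2*M)) = -10*B + 11*(-1/(2*M)) = -10*B - 11/(2*M))
Q(-126, -320)*n(0) = (-10*(-126) - 11/2/(-320))*(-8 + 0) = (1260 - 11/2*(-1/320))*(-8) = (1260 + 11/640)*(-8) = (806411/640)*(-8) = -806411/80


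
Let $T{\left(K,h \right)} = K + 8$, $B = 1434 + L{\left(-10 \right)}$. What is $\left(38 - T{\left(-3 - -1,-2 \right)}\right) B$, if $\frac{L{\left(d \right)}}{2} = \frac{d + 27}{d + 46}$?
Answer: $\frac{413264}{9} \approx 45918.0$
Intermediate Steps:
$L{\left(d \right)} = \frac{2 \left(27 + d\right)}{46 + d}$ ($L{\left(d \right)} = 2 \frac{d + 27}{d + 46} = 2 \frac{27 + d}{46 + d} = \frac{2 \left(27 + d\right)}{46 + d}$)
$B = \frac{25829}{18}$ ($B = 1434 + \frac{2 \left(27 - 10\right)}{46 - 10} = 1434 + 2 \cdot \frac{1}{36} \cdot 17 = 1434 + \frac{17}{18} = \frac{25829}{18} \approx 1434.9$)
$T{\left(K,h \right)} = 8 + K$
$\left(38 - T{\left(-3 - -1,-2 \right)}\right) B = \left(38 - \left(8 - 2\right)\right) \frac{25829}{18} = \left(38 - 6\right) \frac{25829}{18} = 32 \cdot \frac{25829}{18} = \frac{413264}{9}$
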